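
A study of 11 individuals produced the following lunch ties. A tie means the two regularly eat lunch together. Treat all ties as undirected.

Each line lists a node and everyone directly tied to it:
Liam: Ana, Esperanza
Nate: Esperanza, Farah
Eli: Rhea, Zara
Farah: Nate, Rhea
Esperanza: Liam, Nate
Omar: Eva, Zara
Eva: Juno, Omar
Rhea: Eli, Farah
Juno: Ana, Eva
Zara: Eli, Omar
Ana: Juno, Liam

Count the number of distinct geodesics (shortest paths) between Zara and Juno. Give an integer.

1

The shortest distance is 3, and the only length-3 path is Zara–Omar–Eva–Juno. So there is exactly 1 shortest path.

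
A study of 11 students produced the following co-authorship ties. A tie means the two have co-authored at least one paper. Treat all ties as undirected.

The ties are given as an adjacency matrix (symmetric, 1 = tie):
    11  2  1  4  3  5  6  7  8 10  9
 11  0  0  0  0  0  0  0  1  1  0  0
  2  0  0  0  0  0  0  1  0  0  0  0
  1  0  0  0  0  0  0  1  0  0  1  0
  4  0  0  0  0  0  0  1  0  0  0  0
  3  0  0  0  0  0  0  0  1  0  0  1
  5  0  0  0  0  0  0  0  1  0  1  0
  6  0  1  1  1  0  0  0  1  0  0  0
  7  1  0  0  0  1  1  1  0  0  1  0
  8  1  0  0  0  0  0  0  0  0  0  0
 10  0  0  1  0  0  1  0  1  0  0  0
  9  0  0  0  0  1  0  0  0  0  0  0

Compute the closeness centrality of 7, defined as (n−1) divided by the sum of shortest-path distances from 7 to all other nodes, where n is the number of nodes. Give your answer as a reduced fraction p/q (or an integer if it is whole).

Distances from 7: 1:2, 2:2, 3:1, 4:2, 5:1, 6:1, 8:2, 9:2, 10:1, 11:1. Sum = 15.
n = 11, so closeness = 10/15 = 2/3.

2/3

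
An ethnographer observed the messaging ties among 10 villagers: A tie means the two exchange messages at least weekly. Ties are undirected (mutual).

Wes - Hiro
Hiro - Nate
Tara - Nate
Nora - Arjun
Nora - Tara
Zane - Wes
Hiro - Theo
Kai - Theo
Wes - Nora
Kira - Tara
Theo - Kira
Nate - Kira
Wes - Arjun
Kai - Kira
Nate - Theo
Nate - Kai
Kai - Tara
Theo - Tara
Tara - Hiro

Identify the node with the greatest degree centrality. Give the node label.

Degrees — Arjun:2, Hiro:4, Kai:4, Kira:4, Nate:5, Nora:3, Tara:6, Theo:5, Wes:4, Zane:1.
The maximum is 6, attained only by Tara.

Tara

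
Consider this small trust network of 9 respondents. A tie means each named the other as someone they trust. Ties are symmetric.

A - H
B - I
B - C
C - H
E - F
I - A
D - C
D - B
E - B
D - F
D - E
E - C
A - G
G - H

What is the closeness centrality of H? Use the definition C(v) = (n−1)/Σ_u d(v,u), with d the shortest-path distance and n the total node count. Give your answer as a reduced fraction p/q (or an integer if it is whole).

4/7

Distances from H: A:1, B:2, C:1, D:2, E:2, F:3, G:1, I:2. Sum = 14.
n = 9, so closeness = 8/14 = 4/7.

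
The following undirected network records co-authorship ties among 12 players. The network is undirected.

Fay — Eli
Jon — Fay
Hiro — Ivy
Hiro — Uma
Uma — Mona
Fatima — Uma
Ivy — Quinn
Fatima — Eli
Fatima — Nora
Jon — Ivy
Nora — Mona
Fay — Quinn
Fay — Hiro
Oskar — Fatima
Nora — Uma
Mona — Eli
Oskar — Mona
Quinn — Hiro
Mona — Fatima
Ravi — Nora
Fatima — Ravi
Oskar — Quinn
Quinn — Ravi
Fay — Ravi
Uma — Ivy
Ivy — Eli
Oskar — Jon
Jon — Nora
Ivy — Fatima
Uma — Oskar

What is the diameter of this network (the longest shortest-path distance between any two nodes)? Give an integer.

2

Eccentricity of each node (its greatest distance to any other): Eli:2, Fatima:2, Fay:2, Hiro:2, Ivy:2, Jon:2, Mona:2, Nora:2, Oskar:2, Quinn:2, Ravi:2, Uma:2.
The maximum eccentricity is 2, realized for instance by the pair Jon–Quinn via Jon – Fay – Quinn. So the diameter is 2.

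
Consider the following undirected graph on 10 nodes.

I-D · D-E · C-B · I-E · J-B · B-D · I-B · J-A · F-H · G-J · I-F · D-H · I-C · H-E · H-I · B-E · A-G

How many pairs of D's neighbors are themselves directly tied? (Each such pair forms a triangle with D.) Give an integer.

5

D's neighbors: B, E, H, and I.
Neighbor pairs that are themselves tied: D–B–E; D–B–I; D–E–H; D–E–I; D–H–I. Each forms one triangle with D, for 5 in total.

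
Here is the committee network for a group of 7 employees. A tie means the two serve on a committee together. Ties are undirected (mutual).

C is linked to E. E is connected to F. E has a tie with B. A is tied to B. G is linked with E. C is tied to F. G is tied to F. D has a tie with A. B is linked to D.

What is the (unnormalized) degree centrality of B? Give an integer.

3

B is directly tied to A, D, and E. That is 3 neighbors, so the degree of B is 3.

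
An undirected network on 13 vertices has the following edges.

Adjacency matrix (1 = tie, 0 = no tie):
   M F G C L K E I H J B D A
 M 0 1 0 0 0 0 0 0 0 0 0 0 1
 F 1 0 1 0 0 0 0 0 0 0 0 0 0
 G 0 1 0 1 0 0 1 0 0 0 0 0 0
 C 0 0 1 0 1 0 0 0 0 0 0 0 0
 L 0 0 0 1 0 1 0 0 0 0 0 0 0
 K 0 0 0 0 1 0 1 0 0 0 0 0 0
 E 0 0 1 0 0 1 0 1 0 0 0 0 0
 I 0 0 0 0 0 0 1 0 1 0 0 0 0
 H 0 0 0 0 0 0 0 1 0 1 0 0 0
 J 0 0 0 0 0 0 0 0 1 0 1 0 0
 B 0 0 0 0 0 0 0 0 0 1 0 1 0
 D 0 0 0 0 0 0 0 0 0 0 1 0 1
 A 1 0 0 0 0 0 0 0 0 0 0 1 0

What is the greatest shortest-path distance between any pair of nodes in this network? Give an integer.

6

Eccentricity of each node (its greatest distance to any other): A:5, B:6, C:6, D:6, E:5, F:5, G:5, H:5, I:5, J:5, K:6, L:6, M:5.
The maximum eccentricity is 6, realized for instance by the pair C–B via C – G – E – I – H – J – B. So the diameter is 6.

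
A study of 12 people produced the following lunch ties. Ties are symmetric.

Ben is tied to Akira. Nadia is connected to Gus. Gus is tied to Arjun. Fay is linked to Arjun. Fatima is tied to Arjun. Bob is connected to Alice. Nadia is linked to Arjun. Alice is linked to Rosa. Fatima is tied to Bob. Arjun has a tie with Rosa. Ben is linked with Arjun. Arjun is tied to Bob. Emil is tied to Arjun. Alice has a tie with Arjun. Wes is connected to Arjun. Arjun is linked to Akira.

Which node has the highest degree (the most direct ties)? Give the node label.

Degrees — Akira:2, Alice:3, Arjun:11, Ben:2, Bob:3, Emil:1, Fatima:2, Fay:1, Gus:2, Nadia:2, Rosa:2, Wes:1.
The maximum is 11, attained only by Arjun.

Arjun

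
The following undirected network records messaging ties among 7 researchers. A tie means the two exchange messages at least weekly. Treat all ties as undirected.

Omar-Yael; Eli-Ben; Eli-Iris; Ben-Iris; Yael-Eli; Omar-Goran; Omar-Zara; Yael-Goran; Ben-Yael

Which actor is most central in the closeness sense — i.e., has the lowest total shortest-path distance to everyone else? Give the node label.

Farness (sum of distances to all others) for each node — Ben:10, Eli:10, Goran:11, Iris:14, Omar:10, Yael:8, Zara:15.
The smallest farness is 8, for Yael, so Yael has the highest closeness.

Yael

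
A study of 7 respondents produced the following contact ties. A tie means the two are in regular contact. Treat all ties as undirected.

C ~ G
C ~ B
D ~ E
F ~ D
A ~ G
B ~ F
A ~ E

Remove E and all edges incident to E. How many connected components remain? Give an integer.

E's neighbors (A and D) remain reachable from one another through other ties, so the rest of the network stays in one piece.

1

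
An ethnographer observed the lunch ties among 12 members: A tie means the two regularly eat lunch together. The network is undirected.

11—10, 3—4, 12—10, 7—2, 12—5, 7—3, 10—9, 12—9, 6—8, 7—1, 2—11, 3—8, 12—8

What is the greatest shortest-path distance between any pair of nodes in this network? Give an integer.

Eccentricity of each node (its greatest distance to any other): 1:5, 2:4, 3:3, 4:4, 5:5, 6:4, 7:4, 8:3, 9:5, 10:4, 11:4, 12:4.
The maximum eccentricity is 5, realized for instance by the pair 1–5 via 1 – 7 – 3 – 8 – 12 – 5. So the diameter is 5.

5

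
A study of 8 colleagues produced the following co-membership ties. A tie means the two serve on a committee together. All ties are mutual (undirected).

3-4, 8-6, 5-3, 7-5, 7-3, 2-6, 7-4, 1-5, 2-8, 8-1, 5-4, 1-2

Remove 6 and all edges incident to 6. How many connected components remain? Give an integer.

6's neighbors (2 and 8) remain reachable from one another through other ties, so the rest of the network stays in one piece.

1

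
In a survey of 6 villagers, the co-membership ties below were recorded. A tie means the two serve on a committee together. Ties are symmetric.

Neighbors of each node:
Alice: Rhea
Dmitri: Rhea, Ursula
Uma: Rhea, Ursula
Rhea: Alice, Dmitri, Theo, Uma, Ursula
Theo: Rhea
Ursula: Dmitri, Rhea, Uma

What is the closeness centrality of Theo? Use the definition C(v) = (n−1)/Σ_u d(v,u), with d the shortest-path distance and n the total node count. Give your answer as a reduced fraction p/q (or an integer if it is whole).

Distances from Theo: Alice:2, Dmitri:2, Rhea:1, Uma:2, Ursula:2. Sum = 9.
n = 6, so closeness = 5/9.

5/9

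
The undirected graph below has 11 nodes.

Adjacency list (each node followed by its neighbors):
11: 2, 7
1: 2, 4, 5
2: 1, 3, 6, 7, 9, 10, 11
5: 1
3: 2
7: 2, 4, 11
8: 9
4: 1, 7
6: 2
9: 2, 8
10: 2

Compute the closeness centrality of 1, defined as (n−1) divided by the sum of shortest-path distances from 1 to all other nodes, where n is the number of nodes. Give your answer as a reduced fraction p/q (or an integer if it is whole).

5/9

Distances from 1: 2:1, 3:2, 4:1, 5:1, 6:2, 7:2, 8:3, 9:2, 10:2, 11:2. Sum = 18.
n = 11, so closeness = 10/18 = 5/9.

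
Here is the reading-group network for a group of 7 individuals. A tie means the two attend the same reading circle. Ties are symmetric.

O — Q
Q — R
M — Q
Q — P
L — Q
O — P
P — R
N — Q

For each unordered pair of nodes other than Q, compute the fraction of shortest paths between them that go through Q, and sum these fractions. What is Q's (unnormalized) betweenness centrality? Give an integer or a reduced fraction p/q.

25/2

Pairs whose geodesics pass through Q — O–N: 1; O–L: 1; O–M: 1; O–R: 1/2; N–L: 1; N–M: 1; N–P: 1; N–R: 1; L–M: 1; L–P: 1; L–R: 1; M–P: 1; M–R: 1.
All other pairs contribute 0.
Summing the contributions gives betweenness(Q) = 25/2.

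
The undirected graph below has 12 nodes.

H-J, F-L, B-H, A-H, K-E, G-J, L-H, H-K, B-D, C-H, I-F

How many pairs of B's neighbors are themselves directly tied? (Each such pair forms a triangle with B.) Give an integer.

0

B's neighbors are D and H, but none of them are tied to each other, so no triangle contains B.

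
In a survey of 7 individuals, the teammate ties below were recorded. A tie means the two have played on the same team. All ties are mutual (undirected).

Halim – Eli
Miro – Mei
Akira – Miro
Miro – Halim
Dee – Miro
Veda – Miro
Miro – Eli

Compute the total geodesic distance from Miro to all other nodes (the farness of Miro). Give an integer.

6

Distances from Miro: Akira:1, Dee:1, Eli:1, Halim:1, Mei:1, Veda:1.
Sum = 1 + 1 + 1 + 1 + 1 + 1 = 6.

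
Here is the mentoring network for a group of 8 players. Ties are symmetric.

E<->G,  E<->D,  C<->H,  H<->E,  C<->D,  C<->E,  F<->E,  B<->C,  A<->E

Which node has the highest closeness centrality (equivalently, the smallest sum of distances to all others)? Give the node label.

Farness (sum of distances to all others) for each node — A:14, B:16, C:10, D:12, E:8, F:14, G:14, H:12.
The smallest farness is 8, for E, so E has the highest closeness.

E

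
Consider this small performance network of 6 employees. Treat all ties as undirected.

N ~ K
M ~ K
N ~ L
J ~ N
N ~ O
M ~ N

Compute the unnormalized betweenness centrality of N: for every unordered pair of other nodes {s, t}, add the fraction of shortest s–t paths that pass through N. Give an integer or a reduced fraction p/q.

9

Pairs whose geodesics pass through N — M–O: 1; M–L: 1; M–J: 1; K–O: 1; K–L: 1; K–J: 1; O–L: 1; O–J: 1; L–J: 1.
All other pairs contribute 0.
Summing the contributions gives betweenness(N) = 9.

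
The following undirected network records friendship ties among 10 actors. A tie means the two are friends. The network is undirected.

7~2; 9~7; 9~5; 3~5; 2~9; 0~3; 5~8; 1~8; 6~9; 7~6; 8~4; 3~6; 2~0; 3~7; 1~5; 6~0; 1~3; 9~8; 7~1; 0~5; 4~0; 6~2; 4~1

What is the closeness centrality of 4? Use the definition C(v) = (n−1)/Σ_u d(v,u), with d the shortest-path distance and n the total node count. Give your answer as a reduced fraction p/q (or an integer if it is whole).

Distances from 4: 0:1, 1:1, 2:2, 3:2, 5:2, 6:2, 7:2, 8:1, 9:2. Sum = 15.
n = 10, so closeness = 9/15 = 3/5.

3/5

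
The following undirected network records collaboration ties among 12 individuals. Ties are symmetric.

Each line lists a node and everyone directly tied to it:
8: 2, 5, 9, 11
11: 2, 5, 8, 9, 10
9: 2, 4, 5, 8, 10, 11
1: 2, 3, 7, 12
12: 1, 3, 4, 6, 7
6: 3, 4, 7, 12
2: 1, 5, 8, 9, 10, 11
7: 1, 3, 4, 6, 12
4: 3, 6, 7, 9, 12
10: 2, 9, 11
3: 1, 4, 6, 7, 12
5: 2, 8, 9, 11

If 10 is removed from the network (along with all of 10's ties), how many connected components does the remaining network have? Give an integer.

1

10's neighbors (2, 9, and 11) remain reachable from one another through other ties, so the rest of the network stays in one piece.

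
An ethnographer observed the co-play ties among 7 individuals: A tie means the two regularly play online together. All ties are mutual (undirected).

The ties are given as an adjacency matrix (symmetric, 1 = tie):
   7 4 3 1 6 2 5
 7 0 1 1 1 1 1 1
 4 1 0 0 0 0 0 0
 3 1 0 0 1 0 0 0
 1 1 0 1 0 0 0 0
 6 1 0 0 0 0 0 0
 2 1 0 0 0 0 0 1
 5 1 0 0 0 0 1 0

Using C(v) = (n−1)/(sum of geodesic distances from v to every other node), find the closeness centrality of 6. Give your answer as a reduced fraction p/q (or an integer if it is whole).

6/11

Distances from 6: 1:2, 2:2, 3:2, 4:2, 5:2, 7:1. Sum = 11.
n = 7, so closeness = 6/11.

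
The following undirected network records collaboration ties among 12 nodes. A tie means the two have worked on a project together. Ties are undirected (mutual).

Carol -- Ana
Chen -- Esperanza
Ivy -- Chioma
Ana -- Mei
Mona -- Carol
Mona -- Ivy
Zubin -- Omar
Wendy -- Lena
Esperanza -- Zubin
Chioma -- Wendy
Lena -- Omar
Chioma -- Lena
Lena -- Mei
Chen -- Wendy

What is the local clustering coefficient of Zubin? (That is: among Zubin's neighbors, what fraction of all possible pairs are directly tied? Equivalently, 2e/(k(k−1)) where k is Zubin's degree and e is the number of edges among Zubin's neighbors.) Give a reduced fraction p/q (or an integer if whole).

0

Zubin's neighbors: Esperanza and Omar (k = 2).
Possible neighbor pairs: C(2,2) = 1. Edges among them: none → e = 0.
Clustering(Zubin) = 0/1.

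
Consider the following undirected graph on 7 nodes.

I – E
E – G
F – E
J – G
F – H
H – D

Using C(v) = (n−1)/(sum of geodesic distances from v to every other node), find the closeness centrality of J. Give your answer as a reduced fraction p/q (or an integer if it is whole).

Distances from J: D:5, E:2, F:3, G:1, H:4, I:3. Sum = 18.
n = 7, so closeness = 6/18 = 1/3.

1/3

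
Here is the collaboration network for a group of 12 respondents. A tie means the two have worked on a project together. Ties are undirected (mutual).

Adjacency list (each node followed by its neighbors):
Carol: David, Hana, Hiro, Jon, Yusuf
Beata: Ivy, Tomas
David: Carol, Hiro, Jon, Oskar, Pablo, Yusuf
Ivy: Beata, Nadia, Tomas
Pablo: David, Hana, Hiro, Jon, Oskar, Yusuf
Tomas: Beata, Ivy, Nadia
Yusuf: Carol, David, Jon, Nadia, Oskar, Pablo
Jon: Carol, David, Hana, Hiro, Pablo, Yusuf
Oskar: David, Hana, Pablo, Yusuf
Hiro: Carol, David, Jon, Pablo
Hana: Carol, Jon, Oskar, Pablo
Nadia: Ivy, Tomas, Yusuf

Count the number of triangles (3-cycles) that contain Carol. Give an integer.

Carol's neighbors: David, Hana, Hiro, Jon, and Yusuf.
Neighbor pairs that are themselves tied: Carol–David–Hiro; Carol–David–Jon; Carol–David–Yusuf; Carol–Hana–Jon; Carol–Hiro–Jon; Carol–Jon–Yusuf. Each forms one triangle with Carol, for 6 in total.

6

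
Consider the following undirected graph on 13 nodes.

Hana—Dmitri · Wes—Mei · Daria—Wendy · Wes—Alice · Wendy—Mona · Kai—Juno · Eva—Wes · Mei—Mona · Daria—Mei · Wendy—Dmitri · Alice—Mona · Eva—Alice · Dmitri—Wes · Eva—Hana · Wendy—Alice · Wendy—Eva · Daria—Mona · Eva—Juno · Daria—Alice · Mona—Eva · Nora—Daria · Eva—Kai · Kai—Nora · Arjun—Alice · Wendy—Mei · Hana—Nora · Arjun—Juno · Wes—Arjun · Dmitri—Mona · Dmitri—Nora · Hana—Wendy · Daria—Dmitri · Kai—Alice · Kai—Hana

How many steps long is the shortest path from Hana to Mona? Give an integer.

2

One shortest route is Hana – Dmitri – Mona, which uses 2 edges, and Hana and Mona are not directly tied, so nothing shorter exists. So d(Hana,Mona) = 2.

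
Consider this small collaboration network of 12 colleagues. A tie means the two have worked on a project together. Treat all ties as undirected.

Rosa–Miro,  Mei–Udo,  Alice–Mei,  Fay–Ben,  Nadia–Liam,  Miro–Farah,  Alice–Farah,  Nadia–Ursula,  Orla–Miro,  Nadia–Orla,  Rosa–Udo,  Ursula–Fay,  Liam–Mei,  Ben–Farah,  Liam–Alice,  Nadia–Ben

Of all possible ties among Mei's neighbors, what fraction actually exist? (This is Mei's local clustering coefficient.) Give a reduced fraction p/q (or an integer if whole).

1/3

Mei's neighbors: Alice, Liam, and Udo (k = 3).
Possible neighbor pairs: C(3,2) = 3. Edges among them: Alice–Liam → e = 1.
Clustering(Mei) = 1/3.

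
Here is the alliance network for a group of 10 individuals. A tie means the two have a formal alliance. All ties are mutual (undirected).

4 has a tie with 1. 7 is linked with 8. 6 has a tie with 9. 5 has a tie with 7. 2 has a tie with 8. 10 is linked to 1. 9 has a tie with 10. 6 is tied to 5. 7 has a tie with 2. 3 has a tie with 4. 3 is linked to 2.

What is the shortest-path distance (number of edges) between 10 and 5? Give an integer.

3

One shortest route is 10 – 9 – 6 – 5, which uses 3 edges, and at distance 2 from 10 we only reach {4, 6}, which does not include 5. So d(10,5) = 3.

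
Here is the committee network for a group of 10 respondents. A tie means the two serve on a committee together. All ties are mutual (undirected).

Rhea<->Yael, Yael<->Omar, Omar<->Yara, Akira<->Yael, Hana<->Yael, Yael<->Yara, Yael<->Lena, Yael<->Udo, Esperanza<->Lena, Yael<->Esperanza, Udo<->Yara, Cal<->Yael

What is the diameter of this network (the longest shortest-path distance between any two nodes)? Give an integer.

2

Eccentricity of each node (its greatest distance to any other): Akira:2, Cal:2, Esperanza:2, Hana:2, Lena:2, Omar:2, Rhea:2, Udo:2, Yael:1, Yara:2.
The maximum eccentricity is 2, realized for instance by the pair Yara–Esperanza via Yara – Yael – Esperanza. So the diameter is 2.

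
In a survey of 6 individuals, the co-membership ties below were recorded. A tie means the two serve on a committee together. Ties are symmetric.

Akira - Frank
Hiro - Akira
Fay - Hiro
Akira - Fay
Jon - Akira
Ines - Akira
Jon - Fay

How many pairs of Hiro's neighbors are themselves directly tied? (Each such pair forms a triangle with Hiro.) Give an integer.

Hiro's neighbors: Akira and Fay.
Neighbor pairs that are themselves tied: Hiro–Akira–Fay. Each forms one triangle with Hiro, for 1 in total.

1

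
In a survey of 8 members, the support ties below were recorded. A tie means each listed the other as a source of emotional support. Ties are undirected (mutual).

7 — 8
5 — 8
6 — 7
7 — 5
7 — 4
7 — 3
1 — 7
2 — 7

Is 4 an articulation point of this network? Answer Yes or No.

Even without 4, every remaining node can still reach every other (the residual graph is connected), so 4 is not a cut vertex.

No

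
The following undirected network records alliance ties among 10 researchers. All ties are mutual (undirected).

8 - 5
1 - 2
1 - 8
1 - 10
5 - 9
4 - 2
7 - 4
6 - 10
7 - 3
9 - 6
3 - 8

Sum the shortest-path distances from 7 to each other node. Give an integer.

Distances from 7: 1:3, 2:2, 3:1, 4:1, 5:3, 6:5, 8:2, 9:4, 10:4.
Sum = 3 + 2 + 1 + 1 + 3 + 5 + 2 + 4 + 4 = 25.

25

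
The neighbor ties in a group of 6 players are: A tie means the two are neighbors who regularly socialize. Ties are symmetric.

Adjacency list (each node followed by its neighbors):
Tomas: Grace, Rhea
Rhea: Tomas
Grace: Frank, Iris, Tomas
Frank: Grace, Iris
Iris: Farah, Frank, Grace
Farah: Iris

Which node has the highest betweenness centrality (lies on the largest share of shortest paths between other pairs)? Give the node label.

Unnormalized betweenness of each node: Farah:0, Frank:0, Grace:6, Iris:4, Rhea:0, Tomas:4.
Grace has the largest value, 6, making it the main broker — the node through which the most shortest paths run.

Grace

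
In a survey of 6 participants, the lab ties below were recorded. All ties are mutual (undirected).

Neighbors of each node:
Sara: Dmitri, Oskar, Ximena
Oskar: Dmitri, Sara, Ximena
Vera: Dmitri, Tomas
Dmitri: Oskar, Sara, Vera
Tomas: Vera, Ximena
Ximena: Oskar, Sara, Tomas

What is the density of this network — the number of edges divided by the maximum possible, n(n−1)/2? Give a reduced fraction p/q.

There are 8 edges and 6 nodes, so the maximum possible is C(6,2) = 15.
Density = 8/15.

8/15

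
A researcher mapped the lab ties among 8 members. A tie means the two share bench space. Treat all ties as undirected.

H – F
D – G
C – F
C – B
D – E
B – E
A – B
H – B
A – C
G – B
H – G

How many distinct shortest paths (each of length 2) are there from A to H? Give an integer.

1

The shortest distance is 2, and the only length-2 path is A–B–H. So there is exactly 1 shortest path.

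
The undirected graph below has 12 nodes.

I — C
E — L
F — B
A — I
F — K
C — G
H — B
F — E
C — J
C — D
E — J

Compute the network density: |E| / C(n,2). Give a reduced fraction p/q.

There are 11 edges and 12 nodes, so the maximum possible is C(12,2) = 66.
Density = 11/66 = 1/6.

1/6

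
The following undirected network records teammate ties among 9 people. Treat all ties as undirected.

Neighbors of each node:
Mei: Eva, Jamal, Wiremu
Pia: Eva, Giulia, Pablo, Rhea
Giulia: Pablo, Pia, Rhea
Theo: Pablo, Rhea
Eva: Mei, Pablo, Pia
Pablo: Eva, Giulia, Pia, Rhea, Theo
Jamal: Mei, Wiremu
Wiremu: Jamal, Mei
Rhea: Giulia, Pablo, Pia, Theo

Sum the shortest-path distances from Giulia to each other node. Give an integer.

18

Distances from Giulia: Eva:2, Jamal:4, Mei:3, Pablo:1, Pia:1, Rhea:1, Theo:2, Wiremu:4.
Sum = 2 + 4 + 3 + 1 + 1 + 1 + 2 + 4 = 18.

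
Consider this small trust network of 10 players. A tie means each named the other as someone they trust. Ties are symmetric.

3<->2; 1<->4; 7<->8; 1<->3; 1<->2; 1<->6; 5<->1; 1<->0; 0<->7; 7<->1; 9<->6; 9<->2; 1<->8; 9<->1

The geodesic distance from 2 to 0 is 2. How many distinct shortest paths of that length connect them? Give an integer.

1

The shortest distance is 2, and the only length-2 path is 2–1–0. So there is exactly 1 shortest path.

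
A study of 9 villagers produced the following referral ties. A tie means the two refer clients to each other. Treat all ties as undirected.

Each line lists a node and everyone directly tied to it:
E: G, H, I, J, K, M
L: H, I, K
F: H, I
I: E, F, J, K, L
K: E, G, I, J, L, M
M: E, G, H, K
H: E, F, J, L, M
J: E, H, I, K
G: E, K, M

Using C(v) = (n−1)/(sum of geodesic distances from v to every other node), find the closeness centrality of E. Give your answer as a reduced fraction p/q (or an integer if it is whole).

4/5

Distances from E: F:2, G:1, H:1, I:1, J:1, K:1, L:2, M:1. Sum = 10.
n = 9, so closeness = 8/10 = 4/5.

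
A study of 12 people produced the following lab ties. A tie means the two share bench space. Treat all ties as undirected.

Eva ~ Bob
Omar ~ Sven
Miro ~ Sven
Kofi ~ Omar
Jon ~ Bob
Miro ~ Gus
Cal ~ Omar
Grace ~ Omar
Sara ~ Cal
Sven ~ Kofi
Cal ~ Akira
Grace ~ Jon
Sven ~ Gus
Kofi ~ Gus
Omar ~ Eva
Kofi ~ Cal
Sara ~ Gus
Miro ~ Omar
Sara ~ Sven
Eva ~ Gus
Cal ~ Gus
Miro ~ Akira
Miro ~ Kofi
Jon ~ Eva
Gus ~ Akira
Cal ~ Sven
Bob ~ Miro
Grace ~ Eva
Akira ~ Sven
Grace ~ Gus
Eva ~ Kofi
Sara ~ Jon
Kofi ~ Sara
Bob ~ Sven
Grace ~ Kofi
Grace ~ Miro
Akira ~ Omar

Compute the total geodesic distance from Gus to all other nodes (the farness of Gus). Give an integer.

Distances from Gus: Akira:1, Bob:2, Cal:1, Eva:1, Grace:1, Jon:2, Kofi:1, Miro:1, Omar:2, Sara:1, Sven:1.
Sum = 1 + 2 + 1 + 1 + 1 + 2 + 1 + 1 + 2 + 1 + 1 = 14.

14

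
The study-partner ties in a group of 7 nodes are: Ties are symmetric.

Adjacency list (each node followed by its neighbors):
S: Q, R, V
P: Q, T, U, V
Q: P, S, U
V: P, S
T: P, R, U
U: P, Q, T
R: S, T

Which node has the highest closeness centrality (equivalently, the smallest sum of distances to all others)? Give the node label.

P

Farness (sum of distances to all others) for each node — P:8, Q:9, R:10, S:9, T:9, U:9, V:10.
The smallest farness is 8, for P, so P has the highest closeness.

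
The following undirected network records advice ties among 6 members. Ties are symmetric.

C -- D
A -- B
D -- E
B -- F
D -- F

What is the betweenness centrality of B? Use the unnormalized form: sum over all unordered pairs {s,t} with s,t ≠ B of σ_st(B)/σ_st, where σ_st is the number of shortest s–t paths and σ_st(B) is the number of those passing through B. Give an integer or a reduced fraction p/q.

Pairs whose geodesics pass through B — E–A: 1; A–F: 1; A–C: 1; A–D: 1.
All other pairs contribute 0.
Summing the contributions gives betweenness(B) = 4.

4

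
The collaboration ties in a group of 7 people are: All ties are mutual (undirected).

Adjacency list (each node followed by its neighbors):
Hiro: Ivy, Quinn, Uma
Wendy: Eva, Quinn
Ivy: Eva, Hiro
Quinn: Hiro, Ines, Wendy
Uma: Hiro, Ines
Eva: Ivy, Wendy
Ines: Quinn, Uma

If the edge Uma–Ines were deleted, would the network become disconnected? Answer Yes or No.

No

Even without that edge, Uma still reaches Ines via Uma – Hiro – Quinn – Ines, so the network stays connected. Not a bridge.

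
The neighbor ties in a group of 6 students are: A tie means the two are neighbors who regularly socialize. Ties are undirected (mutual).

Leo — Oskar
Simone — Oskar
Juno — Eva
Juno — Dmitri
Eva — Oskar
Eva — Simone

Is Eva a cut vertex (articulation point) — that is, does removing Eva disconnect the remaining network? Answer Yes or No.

Removing Eva leaves {Leo, Oskar, and Simone} with no path to {Dmitri and Juno}, so the network splits into 2 components. Eva is a cut vertex.

Yes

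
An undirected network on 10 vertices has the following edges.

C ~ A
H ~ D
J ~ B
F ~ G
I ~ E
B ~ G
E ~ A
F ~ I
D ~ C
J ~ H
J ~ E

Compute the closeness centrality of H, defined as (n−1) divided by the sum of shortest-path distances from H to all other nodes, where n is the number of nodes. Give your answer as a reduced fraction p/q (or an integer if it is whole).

3/7

Distances from H: A:3, B:2, C:2, D:1, E:2, F:4, G:3, I:3, J:1. Sum = 21.
n = 10, so closeness = 9/21 = 3/7.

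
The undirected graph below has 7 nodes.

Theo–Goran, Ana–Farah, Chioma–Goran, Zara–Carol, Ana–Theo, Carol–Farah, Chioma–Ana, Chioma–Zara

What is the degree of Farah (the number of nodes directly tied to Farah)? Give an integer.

Farah is directly tied to Ana and Carol. That is 2 neighbors, so the degree of Farah is 2.

2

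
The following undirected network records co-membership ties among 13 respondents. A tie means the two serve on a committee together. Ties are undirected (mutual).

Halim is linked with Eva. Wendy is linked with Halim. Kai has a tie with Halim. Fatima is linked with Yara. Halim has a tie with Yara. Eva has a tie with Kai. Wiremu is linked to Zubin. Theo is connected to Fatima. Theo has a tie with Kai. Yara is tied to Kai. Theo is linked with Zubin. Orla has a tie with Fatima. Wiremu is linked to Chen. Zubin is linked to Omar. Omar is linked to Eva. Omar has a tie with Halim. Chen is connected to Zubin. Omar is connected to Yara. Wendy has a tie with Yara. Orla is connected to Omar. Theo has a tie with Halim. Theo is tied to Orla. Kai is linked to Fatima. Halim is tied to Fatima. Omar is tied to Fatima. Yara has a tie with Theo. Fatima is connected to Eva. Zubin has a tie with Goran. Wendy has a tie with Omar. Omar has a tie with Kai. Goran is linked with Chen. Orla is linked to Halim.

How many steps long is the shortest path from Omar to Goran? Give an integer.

2

One shortest route is Omar – Zubin – Goran, which uses 2 edges, and Omar and Goran are not directly tied, so nothing shorter exists. So d(Omar,Goran) = 2.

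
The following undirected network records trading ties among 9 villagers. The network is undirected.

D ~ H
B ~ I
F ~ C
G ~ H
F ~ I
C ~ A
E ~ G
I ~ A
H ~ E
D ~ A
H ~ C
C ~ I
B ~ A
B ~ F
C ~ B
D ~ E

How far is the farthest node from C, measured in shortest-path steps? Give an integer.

2

Distances from C: A:1, B:1, D:2, E:2, F:1, G:2, H:1, I:1.
The largest is 2 (to D, E, and G), so the eccentricity of C is 2.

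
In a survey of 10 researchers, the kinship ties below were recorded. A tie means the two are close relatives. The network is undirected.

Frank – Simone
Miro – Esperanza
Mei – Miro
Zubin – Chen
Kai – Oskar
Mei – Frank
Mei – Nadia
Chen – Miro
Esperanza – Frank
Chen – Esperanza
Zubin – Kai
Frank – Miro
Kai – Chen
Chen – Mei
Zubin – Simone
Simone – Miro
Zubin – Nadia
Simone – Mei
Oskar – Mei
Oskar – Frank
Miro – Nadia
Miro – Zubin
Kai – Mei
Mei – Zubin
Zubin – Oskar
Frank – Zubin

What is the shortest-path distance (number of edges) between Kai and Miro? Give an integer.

2

One shortest route is Kai – Mei – Miro, which uses 2 edges, and Kai and Miro are not directly tied, so nothing shorter exists. So d(Kai,Miro) = 2.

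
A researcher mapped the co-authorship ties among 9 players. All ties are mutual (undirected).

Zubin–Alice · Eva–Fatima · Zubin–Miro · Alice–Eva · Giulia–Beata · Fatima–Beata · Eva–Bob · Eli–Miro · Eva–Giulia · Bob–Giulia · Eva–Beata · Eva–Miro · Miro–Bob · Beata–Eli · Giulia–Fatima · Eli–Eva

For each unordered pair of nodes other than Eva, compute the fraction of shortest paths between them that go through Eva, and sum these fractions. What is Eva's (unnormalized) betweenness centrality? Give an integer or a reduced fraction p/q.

37/3

Pairs whose geodesics pass through Eva — Beata–Bob: 1/2; Beata–Zubin: 2/3; Beata–Alice: 1; Beata–Miro: 1/2; Bob–Eli: 1/2; Bob–Alice: 1; Bob–Fatima: 1/2; Giulia–Zubin: 2/3; Giulia–Eli: 1/2; Giulia–Alice: 1; Giulia–Miro: 1/2; Zubin–Fatima: 2/2; Eli–Alice: 1; Eli–Fatima: 1/2 … (+3 more pairs).
All other pairs contribute 0.
Summing the contributions gives betweenness(Eva) = 37/3.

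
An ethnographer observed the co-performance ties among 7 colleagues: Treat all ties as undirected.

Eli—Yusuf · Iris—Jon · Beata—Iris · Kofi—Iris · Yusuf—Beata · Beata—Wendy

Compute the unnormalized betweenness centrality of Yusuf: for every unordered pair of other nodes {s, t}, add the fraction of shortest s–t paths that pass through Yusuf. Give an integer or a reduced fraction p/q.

Pairs whose geodesics pass through Yusuf — Wendy–Eli: 1; Jon–Eli: 1; Beata–Eli: 1; Kofi–Eli: 1; Iris–Eli: 1.
All other pairs contribute 0.
Summing the contributions gives betweenness(Yusuf) = 5.

5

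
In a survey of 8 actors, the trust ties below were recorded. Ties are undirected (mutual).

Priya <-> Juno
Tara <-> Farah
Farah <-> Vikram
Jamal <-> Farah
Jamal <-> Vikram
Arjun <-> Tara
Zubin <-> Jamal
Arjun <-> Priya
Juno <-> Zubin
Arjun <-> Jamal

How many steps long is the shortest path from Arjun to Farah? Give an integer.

One shortest route is Arjun – Jamal – Farah, which uses 2 edges, and Arjun and Farah are not directly tied, so nothing shorter exists. So d(Arjun,Farah) = 2.

2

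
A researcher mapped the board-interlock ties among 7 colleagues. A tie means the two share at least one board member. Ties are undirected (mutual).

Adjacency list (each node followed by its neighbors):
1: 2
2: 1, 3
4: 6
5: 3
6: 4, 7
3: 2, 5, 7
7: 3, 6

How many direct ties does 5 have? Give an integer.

1

5 is directly tied to 3. That is 1 neighbor, so the degree of 5 is 1.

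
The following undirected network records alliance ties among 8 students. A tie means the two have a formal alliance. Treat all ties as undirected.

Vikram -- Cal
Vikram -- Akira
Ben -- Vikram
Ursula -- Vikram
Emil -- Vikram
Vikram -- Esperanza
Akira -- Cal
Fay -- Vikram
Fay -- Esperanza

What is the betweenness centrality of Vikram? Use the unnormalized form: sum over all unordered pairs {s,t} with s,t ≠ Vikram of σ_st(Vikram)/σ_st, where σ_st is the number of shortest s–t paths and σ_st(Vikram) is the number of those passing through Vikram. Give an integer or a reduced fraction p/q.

19

Pairs whose geodesics pass through Vikram — Emil–Akira: 1; Emil–Esperanza: 1; Emil–Ursula: 1; Emil–Fay: 1; Emil–Cal: 1; Emil–Ben: 1; Akira–Esperanza: 1; Akira–Ursula: 1; Akira–Fay: 1; Akira–Ben: 1; Esperanza–Ursula: 1; Esperanza–Cal: 1; Esperanza–Ben: 1; Ursula–Fay: 1 … (+5 more pairs).
All other pairs contribute 0.
Summing the contributions gives betweenness(Vikram) = 19.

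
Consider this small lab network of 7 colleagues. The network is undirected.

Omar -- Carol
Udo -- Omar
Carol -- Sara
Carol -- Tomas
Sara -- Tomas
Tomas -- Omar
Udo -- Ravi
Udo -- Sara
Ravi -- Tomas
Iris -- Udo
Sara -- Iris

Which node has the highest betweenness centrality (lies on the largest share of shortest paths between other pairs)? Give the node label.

Unnormalized betweenness of each node: Carol:1/3, Iris:0, Omar:5/6, Ravi:1/3, Sara:17/6, Tomas:7/3, Udo:10/3.
Udo has the largest value, 10/3, making it the main broker — the node through which the most shortest paths run.

Udo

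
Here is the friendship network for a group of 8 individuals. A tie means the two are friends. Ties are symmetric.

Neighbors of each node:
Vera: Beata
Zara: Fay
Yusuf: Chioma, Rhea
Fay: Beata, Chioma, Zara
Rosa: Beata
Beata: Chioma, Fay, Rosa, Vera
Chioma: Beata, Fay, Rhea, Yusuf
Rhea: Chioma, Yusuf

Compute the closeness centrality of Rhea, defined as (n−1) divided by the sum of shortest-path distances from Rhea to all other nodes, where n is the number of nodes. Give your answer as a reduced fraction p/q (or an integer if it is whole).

Distances from Rhea: Beata:2, Chioma:1, Fay:2, Rosa:3, Vera:3, Yusuf:1, Zara:3. Sum = 15.
n = 8, so closeness = 7/15.

7/15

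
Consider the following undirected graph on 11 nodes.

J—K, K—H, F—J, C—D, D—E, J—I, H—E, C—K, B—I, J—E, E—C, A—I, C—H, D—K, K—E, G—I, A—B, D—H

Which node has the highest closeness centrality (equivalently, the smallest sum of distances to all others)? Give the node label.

Farness (sum of distances to all others) for each node — A:27, B:27, C:24, D:24, E:18, F:25, G:28, H:24, I:19, J:16, K:18.
The smallest farness is 16, for J, so J has the highest closeness.

J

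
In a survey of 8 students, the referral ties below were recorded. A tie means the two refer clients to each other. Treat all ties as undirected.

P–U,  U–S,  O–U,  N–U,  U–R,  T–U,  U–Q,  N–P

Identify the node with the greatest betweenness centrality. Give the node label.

Unnormalized betweenness of each node: N:0, O:0, P:0, Q:0, R:0, S:0, T:0, U:20.
U has the largest value, 20, making it the main broker — the node through which the most shortest paths run.

U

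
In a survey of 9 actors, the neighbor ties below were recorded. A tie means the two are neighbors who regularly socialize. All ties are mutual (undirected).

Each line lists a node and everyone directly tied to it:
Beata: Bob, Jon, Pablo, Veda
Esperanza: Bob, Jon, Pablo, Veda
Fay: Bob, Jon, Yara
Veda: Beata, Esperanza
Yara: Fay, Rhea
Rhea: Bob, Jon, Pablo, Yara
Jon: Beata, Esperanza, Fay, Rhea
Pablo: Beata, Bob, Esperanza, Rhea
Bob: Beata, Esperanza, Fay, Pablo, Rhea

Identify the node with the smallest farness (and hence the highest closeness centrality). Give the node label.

Bob

Farness (sum of distances to all others) for each node — Beata:13, Bob:11, Esperanza:13, Fay:14, Jon:12, Pablo:12, Rhea:13, Veda:18, Yara:18.
The smallest farness is 11, for Bob, so Bob has the highest closeness.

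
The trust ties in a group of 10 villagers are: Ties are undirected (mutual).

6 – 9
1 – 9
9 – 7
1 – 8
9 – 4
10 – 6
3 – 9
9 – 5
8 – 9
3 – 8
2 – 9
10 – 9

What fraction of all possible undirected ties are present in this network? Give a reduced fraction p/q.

There are 12 edges and 10 nodes, so the maximum possible is C(10,2) = 45.
Density = 12/45 = 4/15.

4/15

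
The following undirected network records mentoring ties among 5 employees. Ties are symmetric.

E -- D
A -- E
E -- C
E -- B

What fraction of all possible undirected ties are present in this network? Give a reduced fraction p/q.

2/5

There are 4 edges and 5 nodes, so the maximum possible is C(5,2) = 10.
Density = 4/10 = 2/5.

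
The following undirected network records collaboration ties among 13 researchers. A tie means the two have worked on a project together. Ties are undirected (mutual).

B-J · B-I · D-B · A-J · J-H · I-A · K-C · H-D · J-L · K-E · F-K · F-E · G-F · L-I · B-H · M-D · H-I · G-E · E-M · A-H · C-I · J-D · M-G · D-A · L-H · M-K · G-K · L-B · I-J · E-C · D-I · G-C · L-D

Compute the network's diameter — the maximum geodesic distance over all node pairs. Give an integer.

Eccentricity of each node (its greatest distance to any other): A:4, B:4, C:2, D:3, E:3, F:4, G:3, H:4, I:3, J:4, K:3, L:4, M:2.
The maximum eccentricity is 4, realized for instance by the pair F–J via F – K – C – I – J. So the diameter is 4.

4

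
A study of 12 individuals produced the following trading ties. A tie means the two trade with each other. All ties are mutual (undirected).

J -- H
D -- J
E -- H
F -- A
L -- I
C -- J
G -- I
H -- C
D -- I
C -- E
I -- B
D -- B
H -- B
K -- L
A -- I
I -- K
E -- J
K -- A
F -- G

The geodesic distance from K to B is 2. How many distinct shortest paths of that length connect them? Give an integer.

1

The shortest distance is 2, and the only length-2 path is K–I–B. So there is exactly 1 shortest path.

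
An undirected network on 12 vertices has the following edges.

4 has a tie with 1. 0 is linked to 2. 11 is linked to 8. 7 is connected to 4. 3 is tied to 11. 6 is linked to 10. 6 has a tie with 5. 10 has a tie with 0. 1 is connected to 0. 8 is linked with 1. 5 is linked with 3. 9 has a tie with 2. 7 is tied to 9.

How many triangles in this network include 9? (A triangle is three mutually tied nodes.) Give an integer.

9's neighbors are 2 and 7, but none of them are tied to each other, so no triangle contains 9.

0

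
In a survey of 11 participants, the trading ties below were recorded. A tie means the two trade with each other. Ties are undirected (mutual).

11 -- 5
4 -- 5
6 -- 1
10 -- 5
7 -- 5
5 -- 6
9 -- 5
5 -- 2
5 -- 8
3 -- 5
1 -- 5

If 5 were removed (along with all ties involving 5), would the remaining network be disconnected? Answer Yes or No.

Removing 5 leaves {4} with no path to {3}, so the network splits into 9 components. 5 is a cut vertex.

Yes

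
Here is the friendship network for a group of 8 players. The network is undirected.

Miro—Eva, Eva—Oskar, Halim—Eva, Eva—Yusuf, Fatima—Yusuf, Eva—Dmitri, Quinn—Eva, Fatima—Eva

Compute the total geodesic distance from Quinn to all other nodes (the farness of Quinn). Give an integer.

Distances from Quinn: Dmitri:2, Eva:1, Fatima:2, Halim:2, Miro:2, Oskar:2, Yusuf:2.
Sum = 2 + 1 + 2 + 2 + 2 + 2 + 2 = 13.

13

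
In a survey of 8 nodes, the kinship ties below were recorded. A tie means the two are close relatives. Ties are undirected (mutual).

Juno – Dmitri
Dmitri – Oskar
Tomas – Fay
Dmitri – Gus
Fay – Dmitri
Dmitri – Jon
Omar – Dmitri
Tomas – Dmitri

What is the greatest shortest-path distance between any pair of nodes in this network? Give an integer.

Eccentricity of each node (its greatest distance to any other): Dmitri:1, Fay:2, Gus:2, Jon:2, Juno:2, Omar:2, Oskar:2, Tomas:2.
The maximum eccentricity is 2, realized for instance by the pair Juno–Jon via Juno – Dmitri – Jon. So the diameter is 2.

2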